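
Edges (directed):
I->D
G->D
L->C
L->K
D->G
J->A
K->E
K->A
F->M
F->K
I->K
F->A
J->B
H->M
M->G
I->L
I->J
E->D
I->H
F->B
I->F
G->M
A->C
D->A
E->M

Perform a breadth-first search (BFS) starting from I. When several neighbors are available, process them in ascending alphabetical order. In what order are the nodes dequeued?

Visit I; enqueue D, F, H, J, K, L → queue [D, F, H, J, K, L]
Visit D; enqueue A, G → queue [F, H, J, K, L, A, G]
Visit F; enqueue B, M → queue [H, J, K, L, A, G, B, M]
Visit H → queue [J, K, L, A, G, B, M]
Visit J → queue [K, L, A, G, B, M]
Visit K; enqueue E → queue [L, A, G, B, M, E]
Visit L; enqueue C → queue [A, G, B, M, E, C]
Visit A → queue [G, B, M, E, C]
Visit G → queue [B, M, E, C]
Visit B → queue [M, E, C]
Visit M → queue [E, C]
Visit E → queue [C]
Visit C → queue []

I D F H J K L A G B M E C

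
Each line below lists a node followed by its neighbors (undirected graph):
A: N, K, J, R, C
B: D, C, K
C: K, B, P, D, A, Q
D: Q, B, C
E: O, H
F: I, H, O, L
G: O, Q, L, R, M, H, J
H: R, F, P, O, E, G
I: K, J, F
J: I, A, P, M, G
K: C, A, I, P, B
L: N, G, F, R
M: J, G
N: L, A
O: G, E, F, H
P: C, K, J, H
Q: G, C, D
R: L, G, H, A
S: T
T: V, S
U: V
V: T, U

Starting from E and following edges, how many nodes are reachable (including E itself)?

18

BFS from E visits: E, O, H, G, F, R, P, Q, M, L, J, I, A, K, C, D, N, B
Reachable nodes: 18 of 22 total.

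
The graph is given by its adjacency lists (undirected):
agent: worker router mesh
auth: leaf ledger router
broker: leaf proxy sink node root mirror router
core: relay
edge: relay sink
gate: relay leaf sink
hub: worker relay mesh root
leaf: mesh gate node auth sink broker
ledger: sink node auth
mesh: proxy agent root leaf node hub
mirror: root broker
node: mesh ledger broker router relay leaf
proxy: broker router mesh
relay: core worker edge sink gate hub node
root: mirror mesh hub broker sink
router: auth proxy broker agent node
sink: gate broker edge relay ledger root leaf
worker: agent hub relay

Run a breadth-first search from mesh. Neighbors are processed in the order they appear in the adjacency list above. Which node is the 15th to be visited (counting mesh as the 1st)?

Visit mesh; enqueue proxy, agent, root, leaf, node, hub → queue [proxy, agent, root, leaf, node, hub]
Visit proxy; enqueue broker, router → queue [agent, root, leaf, node, hub, broker, router]
Visit agent; enqueue worker → queue [root, leaf, node, hub, broker, router, worker]
Visit root; enqueue mirror, sink → queue [leaf, node, hub, broker, router, worker, mirror, sink]
Visit leaf; enqueue gate, auth → queue [node, hub, broker, router, worker, mirror, sink, gate, auth]
Visit node; enqueue ledger, relay → queue [hub, broker, router, worker, mirror, sink, gate, auth, ledger, relay]
Visit hub → queue [broker, router, worker, mirror, sink, gate, auth, ledger, relay]
Visit broker → queue [router, worker, mirror, sink, gate, auth, ledger, relay]
Visit router → queue [worker, mirror, sink, gate, auth, ledger, relay]
Visit worker → queue [mirror, sink, gate, auth, ledger, relay]
Visit mirror → queue [sink, gate, auth, ledger, relay]
Visit sink; enqueue edge → queue [gate, auth, ledger, relay, edge]
Visit gate → queue [auth, ledger, relay, edge]
Visit auth → queue [ledger, relay, edge]
Visit ledger → queue [relay, edge]
Visit relay; enqueue core → queue [edge, core]
Visit edge → queue [core]
Visit core → queue []

Visit order: mesh, proxy, agent, root, leaf, node, hub, broker, router, worker, mirror, sink, gate, auth, ledger, relay, edge, core

ledger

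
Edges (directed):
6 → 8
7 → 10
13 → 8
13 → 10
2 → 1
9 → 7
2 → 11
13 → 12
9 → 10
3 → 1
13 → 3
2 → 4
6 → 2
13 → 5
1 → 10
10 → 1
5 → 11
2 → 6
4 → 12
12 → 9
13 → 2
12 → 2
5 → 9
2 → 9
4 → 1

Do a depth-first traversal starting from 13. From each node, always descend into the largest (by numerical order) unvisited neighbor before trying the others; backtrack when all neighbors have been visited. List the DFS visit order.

Visit 13
13 → 12
12 → 9
9 → 10
10 → 1
9 → 7
12 → 2
2 → 11
2 → 6
6 → 8
2 → 4
13 → 5
13 → 3

13, 12, 9, 10, 1, 7, 2, 11, 6, 8, 4, 5, 3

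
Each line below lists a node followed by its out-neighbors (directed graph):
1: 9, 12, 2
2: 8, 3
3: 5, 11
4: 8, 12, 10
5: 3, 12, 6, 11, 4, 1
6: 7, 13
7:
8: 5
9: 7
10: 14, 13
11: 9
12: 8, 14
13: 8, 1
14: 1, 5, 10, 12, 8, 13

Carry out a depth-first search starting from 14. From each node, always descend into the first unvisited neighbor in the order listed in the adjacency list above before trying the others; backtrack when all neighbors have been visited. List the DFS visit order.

14 -> 1 -> 9 -> 7 -> 12 -> 8 -> 5 -> 3 -> 11 -> 6 -> 13 -> 4 -> 10 -> 2

Visit 14
14 → 1
1 → 9
9 → 7
1 → 12
12 → 8
8 → 5
5 → 3
3 → 11
5 → 6
6 → 13
5 → 4
4 → 10
1 → 2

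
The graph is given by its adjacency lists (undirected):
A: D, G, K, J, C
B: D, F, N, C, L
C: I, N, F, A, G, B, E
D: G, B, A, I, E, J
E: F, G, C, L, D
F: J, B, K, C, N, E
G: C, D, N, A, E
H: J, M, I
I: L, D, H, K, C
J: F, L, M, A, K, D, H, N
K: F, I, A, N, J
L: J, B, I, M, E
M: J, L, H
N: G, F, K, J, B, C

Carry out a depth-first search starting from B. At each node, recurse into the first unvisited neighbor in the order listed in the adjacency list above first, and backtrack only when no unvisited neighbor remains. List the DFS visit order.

B → D → G → C → I → L → J → F → K → A → N → E → M → H

Visit B
B → D
D → G
G → C
C → I
I → L
L → J
J → F
F → K
K → A
K → N
F → E
J → M
M → H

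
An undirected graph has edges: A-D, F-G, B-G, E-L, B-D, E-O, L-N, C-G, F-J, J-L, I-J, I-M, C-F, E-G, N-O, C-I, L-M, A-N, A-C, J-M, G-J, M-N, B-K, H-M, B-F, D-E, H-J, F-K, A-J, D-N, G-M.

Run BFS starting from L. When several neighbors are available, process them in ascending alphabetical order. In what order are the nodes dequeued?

L, E, J, M, N, D, G, O, A, F, H, I, B, C, K

Visit L; enqueue E, J, M, N → queue [E, J, M, N]
Visit E; enqueue D, G, O → queue [J, M, N, D, G, O]
Visit J; enqueue A, F, H, I → queue [M, N, D, G, O, A, F, H, I]
Visit M → queue [N, D, G, O, A, F, H, I]
Visit N → queue [D, G, O, A, F, H, I]
Visit D; enqueue B → queue [G, O, A, F, H, I, B]
Visit G; enqueue C → queue [O, A, F, H, I, B, C]
Visit O → queue [A, F, H, I, B, C]
Visit A → queue [F, H, I, B, C]
Visit F; enqueue K → queue [H, I, B, C, K]
Visit H → queue [I, B, C, K]
Visit I → queue [B, C, K]
Visit B → queue [C, K]
Visit C → queue [K]
Visit K → queue []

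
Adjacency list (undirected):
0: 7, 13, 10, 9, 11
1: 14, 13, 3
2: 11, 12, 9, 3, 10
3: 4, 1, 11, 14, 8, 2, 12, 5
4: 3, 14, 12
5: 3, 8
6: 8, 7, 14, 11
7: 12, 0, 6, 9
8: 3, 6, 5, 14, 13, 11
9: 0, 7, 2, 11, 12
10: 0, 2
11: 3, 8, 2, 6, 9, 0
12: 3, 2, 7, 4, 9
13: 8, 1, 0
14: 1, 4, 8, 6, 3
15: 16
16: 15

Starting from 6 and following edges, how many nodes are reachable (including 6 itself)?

15

BFS from 6 visits: 6, 14, 11, 8, 7, 4, 3, 1, 9, 2, 0, 13, 5, 12, 10
Reachable nodes: 15 of 17 total.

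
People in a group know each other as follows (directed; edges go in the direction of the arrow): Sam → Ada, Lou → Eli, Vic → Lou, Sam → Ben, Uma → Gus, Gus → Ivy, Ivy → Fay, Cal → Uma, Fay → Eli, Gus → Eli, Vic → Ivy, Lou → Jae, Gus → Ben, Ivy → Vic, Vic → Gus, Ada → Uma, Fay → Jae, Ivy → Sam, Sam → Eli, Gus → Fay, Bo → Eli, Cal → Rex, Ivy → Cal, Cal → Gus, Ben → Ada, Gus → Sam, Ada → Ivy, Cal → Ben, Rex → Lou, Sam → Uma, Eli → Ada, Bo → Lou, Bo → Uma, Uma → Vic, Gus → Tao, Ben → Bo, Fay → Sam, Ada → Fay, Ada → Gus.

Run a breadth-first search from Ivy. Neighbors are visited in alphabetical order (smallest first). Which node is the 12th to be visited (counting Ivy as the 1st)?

Ada

Visit Ivy; enqueue Cal, Fay, Sam, Vic → queue [Cal, Fay, Sam, Vic]
Visit Cal; enqueue Ben, Gus, Rex, Uma → queue [Fay, Sam, Vic, Ben, Gus, Rex, Uma]
Visit Fay; enqueue Eli, Jae → queue [Sam, Vic, Ben, Gus, Rex, Uma, Eli, Jae]
Visit Sam; enqueue Ada → queue [Vic, Ben, Gus, Rex, Uma, Eli, Jae, Ada]
Visit Vic; enqueue Lou → queue [Ben, Gus, Rex, Uma, Eli, Jae, Ada, Lou]
Visit Ben; enqueue Bo → queue [Gus, Rex, Uma, Eli, Jae, Ada, Lou, Bo]
Visit Gus; enqueue Tao → queue [Rex, Uma, Eli, Jae, Ada, Lou, Bo, Tao]
Visit Rex → queue [Uma, Eli, Jae, Ada, Lou, Bo, Tao]
Visit Uma → queue [Eli, Jae, Ada, Lou, Bo, Tao]
Visit Eli → queue [Jae, Ada, Lou, Bo, Tao]
Visit Jae → queue [Ada, Lou, Bo, Tao]
Visit Ada → queue [Lou, Bo, Tao]
Visit Lou → queue [Bo, Tao]
Visit Bo → queue [Tao]
Visit Tao → queue []

Visit order: Ivy, Cal, Fay, Sam, Vic, Ben, Gus, Rex, Uma, Eli, Jae, Ada, Lou, Bo, Tao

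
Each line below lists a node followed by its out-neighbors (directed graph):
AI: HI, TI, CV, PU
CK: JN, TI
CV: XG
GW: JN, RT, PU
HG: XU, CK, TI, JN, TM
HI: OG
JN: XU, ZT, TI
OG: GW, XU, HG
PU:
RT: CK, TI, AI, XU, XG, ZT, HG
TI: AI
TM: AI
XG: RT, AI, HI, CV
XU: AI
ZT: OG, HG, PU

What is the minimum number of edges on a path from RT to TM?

Level 0: RT
Level 1: AI, CK, HG, TI, XG, XU, ZT
Level 2: CV, HI, JN, OG, PU, TM
Level 3: GW
TM first appears at level 2.

2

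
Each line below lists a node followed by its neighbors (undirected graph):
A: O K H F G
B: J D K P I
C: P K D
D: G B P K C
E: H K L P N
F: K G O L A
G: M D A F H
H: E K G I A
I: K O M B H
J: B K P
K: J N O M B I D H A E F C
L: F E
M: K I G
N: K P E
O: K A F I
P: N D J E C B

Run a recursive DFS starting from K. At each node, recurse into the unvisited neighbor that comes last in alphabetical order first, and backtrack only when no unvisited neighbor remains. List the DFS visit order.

Visit K
K → O
O → I
I → M
M → G
G → H
H → E
E → P
P → N
P → J
J → B
B → D
D → C
E → L
L → F
F → A

K, O, I, M, G, H, E, P, N, J, B, D, C, L, F, A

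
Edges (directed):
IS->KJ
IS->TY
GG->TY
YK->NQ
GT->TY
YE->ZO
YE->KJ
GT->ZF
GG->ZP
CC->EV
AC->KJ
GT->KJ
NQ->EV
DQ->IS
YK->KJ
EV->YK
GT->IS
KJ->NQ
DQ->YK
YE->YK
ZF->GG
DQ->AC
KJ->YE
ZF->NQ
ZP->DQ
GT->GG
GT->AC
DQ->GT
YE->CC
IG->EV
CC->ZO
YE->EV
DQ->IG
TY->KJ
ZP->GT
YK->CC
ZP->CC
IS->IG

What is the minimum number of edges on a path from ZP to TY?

2

Level 0: ZP
Level 1: CC, DQ, GT
Level 2: AC, EV, GG, IG, IS, KJ, TY, YK, ZF, ZO
Level 3: NQ, YE
TY first appears at level 2.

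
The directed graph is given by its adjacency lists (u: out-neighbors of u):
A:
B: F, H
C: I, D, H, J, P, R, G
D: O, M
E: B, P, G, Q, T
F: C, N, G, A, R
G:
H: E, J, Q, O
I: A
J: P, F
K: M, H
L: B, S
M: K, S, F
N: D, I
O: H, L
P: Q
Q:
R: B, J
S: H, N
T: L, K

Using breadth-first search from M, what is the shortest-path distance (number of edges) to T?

Level 0: M
Level 1: F, K, S
Level 2: A, C, G, H, N, R
Level 3: B, D, E, I, J, O, P, Q
Level 4: L, T
T first appears at level 4.

4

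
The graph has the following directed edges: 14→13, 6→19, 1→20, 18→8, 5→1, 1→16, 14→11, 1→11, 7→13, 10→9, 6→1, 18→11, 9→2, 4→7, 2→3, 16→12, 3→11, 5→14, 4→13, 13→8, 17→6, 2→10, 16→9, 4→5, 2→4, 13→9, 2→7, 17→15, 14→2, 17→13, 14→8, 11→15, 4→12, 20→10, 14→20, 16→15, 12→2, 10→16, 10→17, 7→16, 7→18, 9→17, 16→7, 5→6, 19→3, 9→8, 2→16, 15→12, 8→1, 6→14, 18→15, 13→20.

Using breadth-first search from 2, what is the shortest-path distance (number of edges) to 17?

2

Level 0: 2
Level 1: 3, 4, 7, 10, 16
Level 2: 5, 9, 11, 12, 13, 15, 17, 18
Level 3: 1, 6, 8, 14, 20
Level 4: 19
17 first appears at level 2.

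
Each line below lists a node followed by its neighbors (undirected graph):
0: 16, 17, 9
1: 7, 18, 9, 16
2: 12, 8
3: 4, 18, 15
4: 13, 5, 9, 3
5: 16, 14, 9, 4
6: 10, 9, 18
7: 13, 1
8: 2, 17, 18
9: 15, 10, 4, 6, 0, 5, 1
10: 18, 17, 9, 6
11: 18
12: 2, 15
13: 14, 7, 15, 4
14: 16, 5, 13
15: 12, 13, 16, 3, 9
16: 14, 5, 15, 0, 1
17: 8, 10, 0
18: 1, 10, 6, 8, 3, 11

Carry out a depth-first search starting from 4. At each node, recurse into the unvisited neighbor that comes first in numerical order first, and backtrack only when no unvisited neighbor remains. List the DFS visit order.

4 -> 3 -> 15 -> 9 -> 0 -> 16 -> 1 -> 7 -> 13 -> 14 -> 5 -> 18 -> 6 -> 10 -> 17 -> 8 -> 2 -> 12 -> 11

Visit 4
4 → 3
3 → 15
15 → 9
9 → 0
0 → 16
16 → 1
1 → 7
7 → 13
13 → 14
14 → 5
1 → 18
18 → 6
6 → 10
10 → 17
17 → 8
8 → 2
2 → 12
18 → 11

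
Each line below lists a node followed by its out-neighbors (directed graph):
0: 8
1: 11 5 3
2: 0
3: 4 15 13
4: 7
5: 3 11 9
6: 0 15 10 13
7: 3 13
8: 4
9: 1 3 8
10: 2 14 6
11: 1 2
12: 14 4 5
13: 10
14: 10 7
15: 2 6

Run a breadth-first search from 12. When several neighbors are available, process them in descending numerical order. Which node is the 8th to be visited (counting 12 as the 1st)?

9

Visit 12; enqueue 14, 5, 4 → queue [14, 5, 4]
Visit 14; enqueue 10, 7 → queue [5, 4, 10, 7]
Visit 5; enqueue 11, 9, 3 → queue [4, 10, 7, 11, 9, 3]
Visit 4 → queue [10, 7, 11, 9, 3]
Visit 10; enqueue 6, 2 → queue [7, 11, 9, 3, 6, 2]
Visit 7; enqueue 13 → queue [11, 9, 3, 6, 2, 13]
Visit 11; enqueue 1 → queue [9, 3, 6, 2, 13, 1]
Visit 9; enqueue 8 → queue [3, 6, 2, 13, 1, 8]
Visit 3; enqueue 15 → queue [6, 2, 13, 1, 8, 15]
Visit 6; enqueue 0 → queue [2, 13, 1, 8, 15, 0]
Visit 2 → queue [13, 1, 8, 15, 0]
Visit 13 → queue [1, 8, 15, 0]
Visit 1 → queue [8, 15, 0]
Visit 8 → queue [15, 0]
Visit 15 → queue [0]
Visit 0 → queue []

Visit order: 12, 14, 5, 4, 10, 7, 11, 9, 3, 6, 2, 13, 1, 8, 15, 0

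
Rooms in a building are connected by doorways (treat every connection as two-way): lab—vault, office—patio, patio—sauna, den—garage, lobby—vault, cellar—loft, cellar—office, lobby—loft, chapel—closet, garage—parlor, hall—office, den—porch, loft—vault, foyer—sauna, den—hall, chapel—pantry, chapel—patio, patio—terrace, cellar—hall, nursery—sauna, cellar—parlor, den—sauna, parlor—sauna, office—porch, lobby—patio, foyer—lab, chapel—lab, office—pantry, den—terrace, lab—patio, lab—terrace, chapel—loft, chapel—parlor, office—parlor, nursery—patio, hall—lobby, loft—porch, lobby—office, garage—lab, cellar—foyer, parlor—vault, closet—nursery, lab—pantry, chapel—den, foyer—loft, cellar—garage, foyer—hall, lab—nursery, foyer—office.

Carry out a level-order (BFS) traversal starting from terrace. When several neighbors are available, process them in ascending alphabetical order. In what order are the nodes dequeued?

terrace den lab patio chapel garage hall porch sauna foyer nursery pantry vault lobby office closet loft parlor cellar

Visit terrace; enqueue den, lab, patio → queue [den, lab, patio]
Visit den; enqueue chapel, garage, hall, porch, sauna → queue [lab, patio, chapel, garage, hall, porch, sauna]
Visit lab; enqueue foyer, nursery, pantry, vault → queue [patio, chapel, garage, hall, porch, sauna, foyer, nursery, pantry, vault]
Visit patio; enqueue lobby, office → queue [chapel, garage, hall, porch, sauna, foyer, nursery, pantry, vault, lobby, office]
Visit chapel; enqueue closet, loft, parlor → queue [garage, hall, porch, sauna, foyer, nursery, pantry, vault, lobby, office, closet, loft, parlor]
Visit garage; enqueue cellar → queue [hall, porch, sauna, foyer, nursery, pantry, vault, lobby, office, closet, loft, parlor, cellar]
Visit hall → queue [porch, sauna, foyer, nursery, pantry, vault, lobby, office, closet, loft, parlor, cellar]
Visit porch → queue [sauna, foyer, nursery, pantry, vault, lobby, office, closet, loft, parlor, cellar]
Visit sauna → queue [foyer, nursery, pantry, vault, lobby, office, closet, loft, parlor, cellar]
Visit foyer → queue [nursery, pantry, vault, lobby, office, closet, loft, parlor, cellar]
Visit nursery → queue [pantry, vault, lobby, office, closet, loft, parlor, cellar]
Visit pantry → queue [vault, lobby, office, closet, loft, parlor, cellar]
Visit vault → queue [lobby, office, closet, loft, parlor, cellar]
Visit lobby → queue [office, closet, loft, parlor, cellar]
Visit office → queue [closet, loft, parlor, cellar]
Visit closet → queue [loft, parlor, cellar]
Visit loft → queue [parlor, cellar]
Visit parlor → queue [cellar]
Visit cellar → queue []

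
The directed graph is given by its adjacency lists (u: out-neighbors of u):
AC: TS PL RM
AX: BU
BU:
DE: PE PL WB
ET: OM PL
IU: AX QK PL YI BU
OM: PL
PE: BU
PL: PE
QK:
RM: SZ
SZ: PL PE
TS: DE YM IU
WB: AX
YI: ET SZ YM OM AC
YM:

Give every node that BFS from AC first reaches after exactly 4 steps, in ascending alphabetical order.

ET, OM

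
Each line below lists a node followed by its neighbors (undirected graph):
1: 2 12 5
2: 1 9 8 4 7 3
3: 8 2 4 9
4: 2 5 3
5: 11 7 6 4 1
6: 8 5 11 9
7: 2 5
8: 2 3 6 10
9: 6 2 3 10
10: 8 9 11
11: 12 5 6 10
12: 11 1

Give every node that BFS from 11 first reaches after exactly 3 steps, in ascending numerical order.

2, 3

Level 0: 11
Level 1: 5, 6, 10, 12
Level 2: 1, 4, 7, 8, 9
Level 3: 2, 3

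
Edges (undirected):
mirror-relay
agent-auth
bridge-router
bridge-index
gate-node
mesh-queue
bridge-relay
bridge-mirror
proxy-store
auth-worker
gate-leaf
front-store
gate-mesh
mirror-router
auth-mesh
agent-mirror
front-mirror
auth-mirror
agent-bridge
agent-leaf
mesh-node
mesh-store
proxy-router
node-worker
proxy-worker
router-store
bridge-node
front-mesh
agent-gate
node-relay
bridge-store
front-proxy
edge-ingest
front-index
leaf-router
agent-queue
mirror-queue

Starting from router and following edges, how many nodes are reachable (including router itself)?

16

BFS from router visits: router, store, proxy, mirror, leaf, bridge, mesh, front, worker, relay, queue, auth, agent, gate, node, index
Reachable nodes: 16 of 18 total.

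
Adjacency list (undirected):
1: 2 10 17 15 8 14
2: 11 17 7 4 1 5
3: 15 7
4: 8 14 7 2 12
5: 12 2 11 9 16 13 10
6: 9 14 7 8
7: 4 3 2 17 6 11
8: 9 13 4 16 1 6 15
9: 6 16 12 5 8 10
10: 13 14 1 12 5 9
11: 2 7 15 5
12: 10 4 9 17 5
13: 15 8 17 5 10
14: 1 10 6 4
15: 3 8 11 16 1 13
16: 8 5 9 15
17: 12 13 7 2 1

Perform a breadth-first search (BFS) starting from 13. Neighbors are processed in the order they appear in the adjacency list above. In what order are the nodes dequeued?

13 → 15 → 8 → 17 → 5 → 10 → 3 → 11 → 16 → 1 → 9 → 4 → 6 → 12 → 7 → 2 → 14

Visit 13; enqueue 15, 8, 17, 5, 10 → queue [15, 8, 17, 5, 10]
Visit 15; enqueue 3, 11, 16, 1 → queue [8, 17, 5, 10, 3, 11, 16, 1]
Visit 8; enqueue 9, 4, 6 → queue [17, 5, 10, 3, 11, 16, 1, 9, 4, 6]
Visit 17; enqueue 12, 7, 2 → queue [5, 10, 3, 11, 16, 1, 9, 4, 6, 12, 7, 2]
Visit 5 → queue [10, 3, 11, 16, 1, 9, 4, 6, 12, 7, 2]
Visit 10; enqueue 14 → queue [3, 11, 16, 1, 9, 4, 6, 12, 7, 2, 14]
Visit 3 → queue [11, 16, 1, 9, 4, 6, 12, 7, 2, 14]
Visit 11 → queue [16, 1, 9, 4, 6, 12, 7, 2, 14]
Visit 16 → queue [1, 9, 4, 6, 12, 7, 2, 14]
Visit 1 → queue [9, 4, 6, 12, 7, 2, 14]
Visit 9 → queue [4, 6, 12, 7, 2, 14]
Visit 4 → queue [6, 12, 7, 2, 14]
Visit 6 → queue [12, 7, 2, 14]
Visit 12 → queue [7, 2, 14]
Visit 7 → queue [2, 14]
Visit 2 → queue [14]
Visit 14 → queue []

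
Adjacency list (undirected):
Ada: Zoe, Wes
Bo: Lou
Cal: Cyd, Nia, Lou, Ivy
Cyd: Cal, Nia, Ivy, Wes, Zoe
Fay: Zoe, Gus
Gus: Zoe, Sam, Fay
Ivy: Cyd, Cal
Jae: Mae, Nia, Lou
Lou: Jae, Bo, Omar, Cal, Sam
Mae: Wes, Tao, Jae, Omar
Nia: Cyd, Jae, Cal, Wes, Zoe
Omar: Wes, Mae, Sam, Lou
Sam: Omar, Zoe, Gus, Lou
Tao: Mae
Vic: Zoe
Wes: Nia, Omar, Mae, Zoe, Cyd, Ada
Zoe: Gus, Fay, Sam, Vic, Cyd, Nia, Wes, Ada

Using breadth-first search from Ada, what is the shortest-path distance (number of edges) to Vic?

Level 0: Ada
Level 1: Wes, Zoe
Level 2: Cyd, Fay, Gus, Mae, Nia, Omar, Sam, Vic
Level 3: Cal, Ivy, Jae, Lou, Tao
Level 4: Bo
Vic first appears at level 2.

2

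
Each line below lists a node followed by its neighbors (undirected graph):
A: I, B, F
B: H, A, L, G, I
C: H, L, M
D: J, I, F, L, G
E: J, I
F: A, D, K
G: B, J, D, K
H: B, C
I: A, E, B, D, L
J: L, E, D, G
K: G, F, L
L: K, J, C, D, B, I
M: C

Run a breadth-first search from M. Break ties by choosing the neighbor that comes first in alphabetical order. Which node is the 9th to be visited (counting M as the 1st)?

Visit M; enqueue C → queue [C]
Visit C; enqueue H, L → queue [H, L]
Visit H; enqueue B → queue [L, B]
Visit L; enqueue D, I, J, K → queue [B, D, I, J, K]
Visit B; enqueue A, G → queue [D, I, J, K, A, G]
Visit D; enqueue F → queue [I, J, K, A, G, F]
Visit I; enqueue E → queue [J, K, A, G, F, E]
Visit J → queue [K, A, G, F, E]
Visit K → queue [A, G, F, E]
Visit A → queue [G, F, E]
Visit G → queue [F, E]
Visit F → queue [E]
Visit E → queue []

Visit order: M, C, H, L, B, D, I, J, K, A, G, F, E

K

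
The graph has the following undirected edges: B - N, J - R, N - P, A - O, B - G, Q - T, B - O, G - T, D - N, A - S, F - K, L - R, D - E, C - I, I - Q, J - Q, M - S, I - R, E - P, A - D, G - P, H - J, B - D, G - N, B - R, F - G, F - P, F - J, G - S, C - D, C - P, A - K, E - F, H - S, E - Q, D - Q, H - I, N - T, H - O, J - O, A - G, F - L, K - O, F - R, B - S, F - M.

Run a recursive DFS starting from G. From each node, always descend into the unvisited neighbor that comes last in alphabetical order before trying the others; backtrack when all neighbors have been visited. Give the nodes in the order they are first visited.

Visit G
G → T
T → Q
Q → J
J → R
R → L
L → F
F → P
P → N
N → D
D → E
D → C
C → I
I → H
H → S
S → M
S → B
B → O
O → K
K → A

G T Q J R L F P N D E C I H S M B O K A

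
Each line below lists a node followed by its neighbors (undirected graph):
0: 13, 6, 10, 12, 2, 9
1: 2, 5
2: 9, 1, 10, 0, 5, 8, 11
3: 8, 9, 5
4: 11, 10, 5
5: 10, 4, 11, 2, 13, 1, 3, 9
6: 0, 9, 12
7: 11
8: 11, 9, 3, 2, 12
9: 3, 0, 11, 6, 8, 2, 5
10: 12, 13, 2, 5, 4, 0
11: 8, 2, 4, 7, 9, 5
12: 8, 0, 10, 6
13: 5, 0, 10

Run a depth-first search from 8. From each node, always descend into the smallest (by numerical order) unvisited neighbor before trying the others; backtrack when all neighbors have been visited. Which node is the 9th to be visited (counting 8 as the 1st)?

4

Visit 8
8 → 2
2 → 0
0 → 6
6 → 9
9 → 3
3 → 5
5 → 1
5 → 4
4 → 10
10 → 12
10 → 13
4 → 11
11 → 7

Visit order: 8, 2, 0, 6, 9, 3, 5, 1, 4, 10, 12, 13, 11, 7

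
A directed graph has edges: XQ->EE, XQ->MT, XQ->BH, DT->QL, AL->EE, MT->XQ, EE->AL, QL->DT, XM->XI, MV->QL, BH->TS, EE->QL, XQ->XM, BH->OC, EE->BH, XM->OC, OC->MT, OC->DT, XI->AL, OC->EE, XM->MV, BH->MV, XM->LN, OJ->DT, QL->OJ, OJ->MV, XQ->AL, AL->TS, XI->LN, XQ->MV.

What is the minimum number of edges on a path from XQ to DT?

Level 0: XQ
Level 1: AL, BH, EE, MT, MV, XM
Level 2: LN, OC, QL, TS, XI
Level 3: DT, OJ
DT first appears at level 3.

3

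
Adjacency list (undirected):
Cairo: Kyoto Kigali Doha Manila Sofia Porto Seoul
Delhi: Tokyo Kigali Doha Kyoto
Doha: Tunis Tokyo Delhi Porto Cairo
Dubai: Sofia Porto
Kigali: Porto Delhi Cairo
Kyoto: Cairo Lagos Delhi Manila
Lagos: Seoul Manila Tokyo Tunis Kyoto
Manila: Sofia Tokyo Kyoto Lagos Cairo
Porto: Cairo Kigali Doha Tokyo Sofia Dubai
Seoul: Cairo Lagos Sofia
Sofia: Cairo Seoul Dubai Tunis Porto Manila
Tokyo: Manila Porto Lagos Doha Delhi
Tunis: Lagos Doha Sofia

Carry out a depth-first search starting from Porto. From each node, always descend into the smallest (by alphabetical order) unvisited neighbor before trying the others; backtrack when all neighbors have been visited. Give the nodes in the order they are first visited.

Porto, Cairo, Doha, Delhi, Kigali, Kyoto, Lagos, Manila, Sofia, Dubai, Seoul, Tunis, Tokyo

Visit Porto
Porto → Cairo
Cairo → Doha
Doha → Delhi
Delhi → Kigali
Delhi → Kyoto
Kyoto → Lagos
Lagos → Manila
Manila → Sofia
Sofia → Dubai
Sofia → Seoul
Sofia → Tunis
Manila → Tokyo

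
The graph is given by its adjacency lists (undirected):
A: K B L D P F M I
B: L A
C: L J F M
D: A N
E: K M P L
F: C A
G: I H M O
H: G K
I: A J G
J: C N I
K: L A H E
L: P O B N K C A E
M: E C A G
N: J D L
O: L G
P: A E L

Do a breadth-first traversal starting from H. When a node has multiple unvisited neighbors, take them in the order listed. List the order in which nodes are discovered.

H, G, K, I, M, O, L, A, E, J, C, P, B, N, D, F

Visit H; enqueue G, K → queue [G, K]
Visit G; enqueue I, M, O → queue [K, I, M, O]
Visit K; enqueue L, A, E → queue [I, M, O, L, A, E]
Visit I; enqueue J → queue [M, O, L, A, E, J]
Visit M; enqueue C → queue [O, L, A, E, J, C]
Visit O → queue [L, A, E, J, C]
Visit L; enqueue P, B, N → queue [A, E, J, C, P, B, N]
Visit A; enqueue D, F → queue [E, J, C, P, B, N, D, F]
Visit E → queue [J, C, P, B, N, D, F]
Visit J → queue [C, P, B, N, D, F]
Visit C → queue [P, B, N, D, F]
Visit P → queue [B, N, D, F]
Visit B → queue [N, D, F]
Visit N → queue [D, F]
Visit D → queue [F]
Visit F → queue []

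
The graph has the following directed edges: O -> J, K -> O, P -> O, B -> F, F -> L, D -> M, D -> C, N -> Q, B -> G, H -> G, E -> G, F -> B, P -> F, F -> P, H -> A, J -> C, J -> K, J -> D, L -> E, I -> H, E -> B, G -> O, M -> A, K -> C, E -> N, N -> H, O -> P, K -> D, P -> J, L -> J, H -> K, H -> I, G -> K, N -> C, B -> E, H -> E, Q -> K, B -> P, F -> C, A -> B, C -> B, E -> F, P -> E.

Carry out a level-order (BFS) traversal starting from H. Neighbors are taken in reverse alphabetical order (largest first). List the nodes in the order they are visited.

H → K → I → G → E → A → O → D → C → N → F → B → P → J → M → Q → L

Visit H; enqueue K, I, G, E, A → queue [K, I, G, E, A]
Visit K; enqueue O, D, C → queue [I, G, E, A, O, D, C]
Visit I → queue [G, E, A, O, D, C]
Visit G → queue [E, A, O, D, C]
Visit E; enqueue N, F, B → queue [A, O, D, C, N, F, B]
Visit A → queue [O, D, C, N, F, B]
Visit O; enqueue P, J → queue [D, C, N, F, B, P, J]
Visit D; enqueue M → queue [C, N, F, B, P, J, M]
Visit C → queue [N, F, B, P, J, M]
Visit N; enqueue Q → queue [F, B, P, J, M, Q]
Visit F; enqueue L → queue [B, P, J, M, Q, L]
Visit B → queue [P, J, M, Q, L]
Visit P → queue [J, M, Q, L]
Visit J → queue [M, Q, L]
Visit M → queue [Q, L]
Visit Q → queue [L]
Visit L → queue []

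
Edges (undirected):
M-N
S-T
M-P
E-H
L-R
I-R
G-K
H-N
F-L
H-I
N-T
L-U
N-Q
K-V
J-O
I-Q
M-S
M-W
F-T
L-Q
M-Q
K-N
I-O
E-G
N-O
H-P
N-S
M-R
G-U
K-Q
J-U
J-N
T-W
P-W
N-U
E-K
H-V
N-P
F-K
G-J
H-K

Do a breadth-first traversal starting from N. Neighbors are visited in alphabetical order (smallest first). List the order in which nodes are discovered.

N → H → J → K → M → O → P → Q → S → T → U → E → I → V → G → F → R → W → L

Visit N; enqueue H, J, K, M, O, P, Q, S, T, U → queue [H, J, K, M, O, P, Q, S, T, U]
Visit H; enqueue E, I, V → queue [J, K, M, O, P, Q, S, T, U, E, I, V]
Visit J; enqueue G → queue [K, M, O, P, Q, S, T, U, E, I, V, G]
Visit K; enqueue F → queue [M, O, P, Q, S, T, U, E, I, V, G, F]
Visit M; enqueue R, W → queue [O, P, Q, S, T, U, E, I, V, G, F, R, W]
Visit O → queue [P, Q, S, T, U, E, I, V, G, F, R, W]
Visit P → queue [Q, S, T, U, E, I, V, G, F, R, W]
Visit Q; enqueue L → queue [S, T, U, E, I, V, G, F, R, W, L]
Visit S → queue [T, U, E, I, V, G, F, R, W, L]
Visit T → queue [U, E, I, V, G, F, R, W, L]
Visit U → queue [E, I, V, G, F, R, W, L]
Visit E → queue [I, V, G, F, R, W, L]
Visit I → queue [V, G, F, R, W, L]
Visit V → queue [G, F, R, W, L]
Visit G → queue [F, R, W, L]
Visit F → queue [R, W, L]
Visit R → queue [W, L]
Visit W → queue [L]
Visit L → queue []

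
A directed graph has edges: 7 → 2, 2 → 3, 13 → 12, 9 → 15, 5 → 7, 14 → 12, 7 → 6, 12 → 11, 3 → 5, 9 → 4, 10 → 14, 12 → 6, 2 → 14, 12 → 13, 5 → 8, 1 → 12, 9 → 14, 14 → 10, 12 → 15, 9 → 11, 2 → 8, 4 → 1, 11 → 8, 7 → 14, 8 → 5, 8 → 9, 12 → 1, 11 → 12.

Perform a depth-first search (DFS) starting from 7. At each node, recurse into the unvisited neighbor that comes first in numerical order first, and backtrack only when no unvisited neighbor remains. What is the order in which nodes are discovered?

7, 2, 3, 5, 8, 9, 4, 1, 12, 6, 11, 13, 15, 14, 10

Visit 7
7 → 2
2 → 3
3 → 5
5 → 8
8 → 9
9 → 4
4 → 1
1 → 12
12 → 6
12 → 11
12 → 13
12 → 15
9 → 14
14 → 10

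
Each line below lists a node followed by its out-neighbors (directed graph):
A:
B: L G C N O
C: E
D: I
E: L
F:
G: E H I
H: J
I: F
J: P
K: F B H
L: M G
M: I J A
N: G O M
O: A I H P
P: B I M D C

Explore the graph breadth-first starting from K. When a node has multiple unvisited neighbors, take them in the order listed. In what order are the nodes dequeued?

K, F, B, H, L, G, C, N, O, J, M, E, I, A, P, D

Visit K; enqueue F, B, H → queue [F, B, H]
Visit F → queue [B, H]
Visit B; enqueue L, G, C, N, O → queue [H, L, G, C, N, O]
Visit H; enqueue J → queue [L, G, C, N, O, J]
Visit L; enqueue M → queue [G, C, N, O, J, M]
Visit G; enqueue E, I → queue [C, N, O, J, M, E, I]
Visit C → queue [N, O, J, M, E, I]
Visit N → queue [O, J, M, E, I]
Visit O; enqueue A, P → queue [J, M, E, I, A, P]
Visit J → queue [M, E, I, A, P]
Visit M → queue [E, I, A, P]
Visit E → queue [I, A, P]
Visit I → queue [A, P]
Visit A → queue [P]
Visit P; enqueue D → queue [D]
Visit D → queue []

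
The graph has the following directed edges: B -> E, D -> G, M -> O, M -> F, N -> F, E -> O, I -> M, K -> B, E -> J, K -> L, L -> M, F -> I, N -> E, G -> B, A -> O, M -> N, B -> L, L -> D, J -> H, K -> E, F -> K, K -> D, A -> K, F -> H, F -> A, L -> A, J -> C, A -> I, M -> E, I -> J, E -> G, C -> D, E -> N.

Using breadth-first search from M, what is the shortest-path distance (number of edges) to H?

2

Level 0: M
Level 1: E, F, N, O
Level 2: A, G, H, I, J, K
Level 3: B, C, D, L
H first appears at level 2.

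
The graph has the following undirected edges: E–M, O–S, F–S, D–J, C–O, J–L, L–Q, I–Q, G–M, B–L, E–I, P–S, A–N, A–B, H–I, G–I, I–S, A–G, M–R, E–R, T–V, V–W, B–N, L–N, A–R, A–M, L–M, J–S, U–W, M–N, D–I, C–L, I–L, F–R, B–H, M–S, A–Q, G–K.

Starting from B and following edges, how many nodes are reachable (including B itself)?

19

BFS from B visits: B, A, H, L, N, G, M, Q, R, I, C, J, K, E, S, F, D, O, P
Reachable nodes: 19 of 23 total.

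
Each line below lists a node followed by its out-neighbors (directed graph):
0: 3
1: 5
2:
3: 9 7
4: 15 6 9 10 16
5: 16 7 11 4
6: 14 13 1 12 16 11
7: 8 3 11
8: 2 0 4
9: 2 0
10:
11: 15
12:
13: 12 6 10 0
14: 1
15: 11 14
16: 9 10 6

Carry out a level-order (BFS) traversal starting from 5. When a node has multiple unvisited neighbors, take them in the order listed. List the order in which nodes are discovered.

5 → 16 → 7 → 11 → 4 → 9 → 10 → 6 → 8 → 3 → 15 → 2 → 0 → 14 → 13 → 1 → 12

Visit 5; enqueue 16, 7, 11, 4 → queue [16, 7, 11, 4]
Visit 16; enqueue 9, 10, 6 → queue [7, 11, 4, 9, 10, 6]
Visit 7; enqueue 8, 3 → queue [11, 4, 9, 10, 6, 8, 3]
Visit 11; enqueue 15 → queue [4, 9, 10, 6, 8, 3, 15]
Visit 4 → queue [9, 10, 6, 8, 3, 15]
Visit 9; enqueue 2, 0 → queue [10, 6, 8, 3, 15, 2, 0]
Visit 10 → queue [6, 8, 3, 15, 2, 0]
Visit 6; enqueue 14, 13, 1, 12 → queue [8, 3, 15, 2, 0, 14, 13, 1, 12]
Visit 8 → queue [3, 15, 2, 0, 14, 13, 1, 12]
Visit 3 → queue [15, 2, 0, 14, 13, 1, 12]
Visit 15 → queue [2, 0, 14, 13, 1, 12]
Visit 2 → queue [0, 14, 13, 1, 12]
Visit 0 → queue [14, 13, 1, 12]
Visit 14 → queue [13, 1, 12]
Visit 13 → queue [1, 12]
Visit 1 → queue [12]
Visit 12 → queue []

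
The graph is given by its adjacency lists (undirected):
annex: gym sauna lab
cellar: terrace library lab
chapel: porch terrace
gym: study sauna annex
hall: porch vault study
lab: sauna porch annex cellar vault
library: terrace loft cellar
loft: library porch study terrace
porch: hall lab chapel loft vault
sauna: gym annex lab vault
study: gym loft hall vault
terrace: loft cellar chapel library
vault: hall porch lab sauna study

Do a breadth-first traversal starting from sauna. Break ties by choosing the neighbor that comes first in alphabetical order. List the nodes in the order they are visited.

Visit sauna; enqueue annex, gym, lab, vault → queue [annex, gym, lab, vault]
Visit annex → queue [gym, lab, vault]
Visit gym; enqueue study → queue [lab, vault, study]
Visit lab; enqueue cellar, porch → queue [vault, study, cellar, porch]
Visit vault; enqueue hall → queue [study, cellar, porch, hall]
Visit study; enqueue loft → queue [cellar, porch, hall, loft]
Visit cellar; enqueue library, terrace → queue [porch, hall, loft, library, terrace]
Visit porch; enqueue chapel → queue [hall, loft, library, terrace, chapel]
Visit hall → queue [loft, library, terrace, chapel]
Visit loft → queue [library, terrace, chapel]
Visit library → queue [terrace, chapel]
Visit terrace → queue [chapel]
Visit chapel → queue []

sauna annex gym lab vault study cellar porch hall loft library terrace chapel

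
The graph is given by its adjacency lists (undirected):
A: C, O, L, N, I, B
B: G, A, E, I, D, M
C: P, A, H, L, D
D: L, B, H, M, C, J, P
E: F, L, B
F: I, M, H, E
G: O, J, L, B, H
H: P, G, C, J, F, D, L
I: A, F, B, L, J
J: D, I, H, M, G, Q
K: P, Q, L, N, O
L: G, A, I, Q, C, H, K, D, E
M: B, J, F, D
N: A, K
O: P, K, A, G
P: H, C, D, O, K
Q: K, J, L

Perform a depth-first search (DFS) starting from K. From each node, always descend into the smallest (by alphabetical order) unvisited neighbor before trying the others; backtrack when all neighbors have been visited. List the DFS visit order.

K -> L -> A -> B -> D -> C -> H -> F -> E -> I -> J -> G -> O -> P -> M -> Q -> N

Visit K
K → L
L → A
A → B
B → D
D → C
C → H
H → F
F → E
F → I
I → J
J → G
G → O
O → P
J → M
J → Q
A → N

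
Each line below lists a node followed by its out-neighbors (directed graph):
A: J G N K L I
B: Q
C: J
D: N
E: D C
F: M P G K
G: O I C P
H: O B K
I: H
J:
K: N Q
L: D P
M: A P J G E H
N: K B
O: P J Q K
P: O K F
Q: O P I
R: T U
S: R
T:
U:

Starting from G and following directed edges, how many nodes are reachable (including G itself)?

17

BFS from G visits: G, C, I, O, P, J, H, K, Q, F, B, N, M, A, E, L, D
Reachable nodes: 17 of 21 total.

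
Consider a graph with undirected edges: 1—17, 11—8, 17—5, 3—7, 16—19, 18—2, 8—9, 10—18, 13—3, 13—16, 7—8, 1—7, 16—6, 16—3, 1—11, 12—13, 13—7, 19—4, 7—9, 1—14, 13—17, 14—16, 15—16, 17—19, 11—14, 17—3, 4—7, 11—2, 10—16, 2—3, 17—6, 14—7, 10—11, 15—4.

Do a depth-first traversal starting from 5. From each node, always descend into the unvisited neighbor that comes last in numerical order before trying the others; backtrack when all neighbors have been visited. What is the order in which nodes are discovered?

Visit 5
5 → 17
17 → 19
19 → 16
16 → 15
15 → 4
4 → 7
7 → 14
14 → 11
11 → 10
10 → 18
18 → 2
2 → 3
3 → 13
13 → 12
11 → 8
8 → 9
11 → 1
16 → 6

5, 17, 19, 16, 15, 4, 7, 14, 11, 10, 18, 2, 3, 13, 12, 8, 9, 1, 6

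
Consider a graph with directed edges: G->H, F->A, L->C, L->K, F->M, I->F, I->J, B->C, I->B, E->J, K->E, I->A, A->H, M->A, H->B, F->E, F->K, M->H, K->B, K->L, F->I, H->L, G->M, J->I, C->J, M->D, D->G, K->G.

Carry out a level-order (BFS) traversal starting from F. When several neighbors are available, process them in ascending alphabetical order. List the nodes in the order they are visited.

F → A → E → I → K → M → H → J → B → G → L → D → C

Visit F; enqueue A, E, I, K, M → queue [A, E, I, K, M]
Visit A; enqueue H → queue [E, I, K, M, H]
Visit E; enqueue J → queue [I, K, M, H, J]
Visit I; enqueue B → queue [K, M, H, J, B]
Visit K; enqueue G, L → queue [M, H, J, B, G, L]
Visit M; enqueue D → queue [H, J, B, G, L, D]
Visit H → queue [J, B, G, L, D]
Visit J → queue [B, G, L, D]
Visit B; enqueue C → queue [G, L, D, C]
Visit G → queue [L, D, C]
Visit L → queue [D, C]
Visit D → queue [C]
Visit C → queue []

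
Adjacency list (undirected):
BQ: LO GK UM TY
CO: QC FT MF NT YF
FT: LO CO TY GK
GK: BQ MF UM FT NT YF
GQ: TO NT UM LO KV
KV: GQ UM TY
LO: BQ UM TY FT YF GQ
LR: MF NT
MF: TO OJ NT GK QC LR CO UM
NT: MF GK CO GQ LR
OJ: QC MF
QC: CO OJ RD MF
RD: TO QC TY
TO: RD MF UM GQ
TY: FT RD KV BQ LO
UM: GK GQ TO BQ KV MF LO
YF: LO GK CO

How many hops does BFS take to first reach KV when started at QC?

3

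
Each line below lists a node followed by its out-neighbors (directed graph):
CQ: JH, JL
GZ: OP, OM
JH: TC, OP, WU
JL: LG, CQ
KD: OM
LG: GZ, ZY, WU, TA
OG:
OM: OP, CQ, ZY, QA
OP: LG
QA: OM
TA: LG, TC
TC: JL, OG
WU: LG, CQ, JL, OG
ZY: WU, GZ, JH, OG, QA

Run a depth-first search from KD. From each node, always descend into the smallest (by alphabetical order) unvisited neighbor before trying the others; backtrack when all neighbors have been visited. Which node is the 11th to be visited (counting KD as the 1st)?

Visit KD
KD → OM
OM → CQ
CQ → JH
JH → OP
OP → LG
LG → GZ
LG → TA
TA → TC
TC → JL
TC → OG
LG → WU
LG → ZY
ZY → QA

Visit order: KD, OM, CQ, JH, OP, LG, GZ, TA, TC, JL, OG, WU, ZY, QA

OG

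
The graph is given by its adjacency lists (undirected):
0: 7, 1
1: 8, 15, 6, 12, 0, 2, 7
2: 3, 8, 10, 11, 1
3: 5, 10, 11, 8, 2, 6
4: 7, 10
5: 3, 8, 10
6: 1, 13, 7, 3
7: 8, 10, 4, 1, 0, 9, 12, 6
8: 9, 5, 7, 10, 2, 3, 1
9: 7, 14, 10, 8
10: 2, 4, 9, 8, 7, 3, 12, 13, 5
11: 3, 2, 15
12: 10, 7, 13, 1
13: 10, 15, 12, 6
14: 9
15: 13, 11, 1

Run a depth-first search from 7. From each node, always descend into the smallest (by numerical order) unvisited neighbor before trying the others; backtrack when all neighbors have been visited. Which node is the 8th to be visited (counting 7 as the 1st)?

9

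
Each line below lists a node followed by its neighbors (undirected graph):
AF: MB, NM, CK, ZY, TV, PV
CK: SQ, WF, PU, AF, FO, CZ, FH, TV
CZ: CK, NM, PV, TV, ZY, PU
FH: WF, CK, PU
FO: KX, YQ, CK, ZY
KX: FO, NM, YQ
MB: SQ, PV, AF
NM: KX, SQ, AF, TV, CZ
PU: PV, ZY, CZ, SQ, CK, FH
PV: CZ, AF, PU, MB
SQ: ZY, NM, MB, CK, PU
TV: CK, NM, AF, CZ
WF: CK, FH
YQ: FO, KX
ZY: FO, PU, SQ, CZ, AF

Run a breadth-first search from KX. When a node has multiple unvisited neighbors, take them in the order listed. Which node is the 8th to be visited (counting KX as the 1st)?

AF

Visit KX; enqueue FO, NM, YQ → queue [FO, NM, YQ]
Visit FO; enqueue CK, ZY → queue [NM, YQ, CK, ZY]
Visit NM; enqueue SQ, AF, TV, CZ → queue [YQ, CK, ZY, SQ, AF, TV, CZ]
Visit YQ → queue [CK, ZY, SQ, AF, TV, CZ]
Visit CK; enqueue WF, PU, FH → queue [ZY, SQ, AF, TV, CZ, WF, PU, FH]
Visit ZY → queue [SQ, AF, TV, CZ, WF, PU, FH]
Visit SQ; enqueue MB → queue [AF, TV, CZ, WF, PU, FH, MB]
Visit AF; enqueue PV → queue [TV, CZ, WF, PU, FH, MB, PV]
Visit TV → queue [CZ, WF, PU, FH, MB, PV]
Visit CZ → queue [WF, PU, FH, MB, PV]
Visit WF → queue [PU, FH, MB, PV]
Visit PU → queue [FH, MB, PV]
Visit FH → queue [MB, PV]
Visit MB → queue [PV]
Visit PV → queue []

Visit order: KX, FO, NM, YQ, CK, ZY, SQ, AF, TV, CZ, WF, PU, FH, MB, PV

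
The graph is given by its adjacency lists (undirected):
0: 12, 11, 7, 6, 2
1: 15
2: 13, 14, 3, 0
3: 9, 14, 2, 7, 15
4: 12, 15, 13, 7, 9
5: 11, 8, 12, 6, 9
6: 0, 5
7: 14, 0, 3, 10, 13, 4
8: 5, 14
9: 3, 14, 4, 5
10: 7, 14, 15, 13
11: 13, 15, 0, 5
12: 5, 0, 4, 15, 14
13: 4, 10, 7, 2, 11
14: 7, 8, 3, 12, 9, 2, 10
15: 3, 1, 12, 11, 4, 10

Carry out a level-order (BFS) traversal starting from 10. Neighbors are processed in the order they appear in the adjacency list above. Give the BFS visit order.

10 -> 7 -> 14 -> 15 -> 13 -> 0 -> 3 -> 4 -> 8 -> 12 -> 9 -> 2 -> 1 -> 11 -> 6 -> 5

Visit 10; enqueue 7, 14, 15, 13 → queue [7, 14, 15, 13]
Visit 7; enqueue 0, 3, 4 → queue [14, 15, 13, 0, 3, 4]
Visit 14; enqueue 8, 12, 9, 2 → queue [15, 13, 0, 3, 4, 8, 12, 9, 2]
Visit 15; enqueue 1, 11 → queue [13, 0, 3, 4, 8, 12, 9, 2, 1, 11]
Visit 13 → queue [0, 3, 4, 8, 12, 9, 2, 1, 11]
Visit 0; enqueue 6 → queue [3, 4, 8, 12, 9, 2, 1, 11, 6]
Visit 3 → queue [4, 8, 12, 9, 2, 1, 11, 6]
Visit 4 → queue [8, 12, 9, 2, 1, 11, 6]
Visit 8; enqueue 5 → queue [12, 9, 2, 1, 11, 6, 5]
Visit 12 → queue [9, 2, 1, 11, 6, 5]
Visit 9 → queue [2, 1, 11, 6, 5]
Visit 2 → queue [1, 11, 6, 5]
Visit 1 → queue [11, 6, 5]
Visit 11 → queue [6, 5]
Visit 6 → queue [5]
Visit 5 → queue []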